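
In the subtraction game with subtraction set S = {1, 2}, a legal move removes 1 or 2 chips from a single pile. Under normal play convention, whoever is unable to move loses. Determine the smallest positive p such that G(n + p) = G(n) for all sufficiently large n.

n :  0  1  2  3  4  5  6  7  8  9 10 11 12 13 14
G :  0  1  2  0  1  2  0  1  2  0  1  2  0  1  2
G(n+3) = G(n) holds for n = 0,…,1 (a full window of length max(S) = 2), so the sequence is purely periodic with period 3.

3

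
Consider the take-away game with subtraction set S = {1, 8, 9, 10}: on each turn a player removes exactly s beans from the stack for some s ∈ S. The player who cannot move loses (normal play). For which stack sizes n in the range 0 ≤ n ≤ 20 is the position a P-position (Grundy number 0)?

n :  0  1  2  3  4  5  6  7  8  9 10 11 12 13 14 15 16 17 18 19 20
G :  0  1  0  1  0  1  0  1  2  3  2  3  2  3  2  3  4  0  1  0  1
P-positions are exactly the n with G(n) = 0.

0, 2, 4, 6, 17, 19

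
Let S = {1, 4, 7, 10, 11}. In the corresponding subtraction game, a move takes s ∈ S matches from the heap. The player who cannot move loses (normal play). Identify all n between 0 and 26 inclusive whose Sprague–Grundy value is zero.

0, 2, 5, 8, 14, 17, 20, 22

n :  0  1  2  3  4  5  6  7  8  9 10 11 12 13 14 15 16 17 18 19 20 21 22 23 24 25 26
G :  0  1  0  1  2  0  1  2  0  1  2  3  2  3  0  1  3  0  1  3  0  1  0  1  2  3  2
P-positions are exactly the n with G(n) = 0.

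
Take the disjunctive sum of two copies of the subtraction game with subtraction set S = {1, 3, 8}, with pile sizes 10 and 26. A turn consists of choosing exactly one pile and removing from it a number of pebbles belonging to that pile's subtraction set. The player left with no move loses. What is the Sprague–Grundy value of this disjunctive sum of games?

2

All piles use S = {1, 3, 8}:
n :  0  1  2  3  4  5  6  7  8  9 10 11 12 13 14 15 16 17 18 19 20 21 22 23 24 25 26
G :  0  1  0  1  0  1  0  1  2  3  2  0  1  0  1  0  1  0  1  2  3  2  0  1  0  1  0
Pile A: G(10) = 2.
Pile B: G(26) = 0.
Combined Grundy value = 2 ⊕ 0 = 2.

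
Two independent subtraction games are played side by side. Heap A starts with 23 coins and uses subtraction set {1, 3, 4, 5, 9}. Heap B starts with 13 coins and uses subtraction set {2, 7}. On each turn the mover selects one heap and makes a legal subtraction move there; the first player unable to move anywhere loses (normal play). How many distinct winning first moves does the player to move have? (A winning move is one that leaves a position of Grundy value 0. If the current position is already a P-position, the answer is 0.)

Heap A, S = {1, 3, 4, 5, 9}:
G(0) = 0
G(1) = mex{0} = 1
G(2) = mex{1} = 0
G(3) = mex{0,0} = 1
G(4) = mex{1,1,0} = 2
G(5) = mex{2,0,1,0} = 3
G(6) = mex{3,1,0,1} = 2
G(7) = mex{2,2,1,0} = 3
G(8) = mex{3,3,2,1} = 0
G(9) = mex{0,2,3,2,0} = 1
G(10) = mex{1,3,2,3,1} = 0
G(11) = mex{0,0,3,2,0} = 1
G(12) = mex{1,1,0,3,1} = 2
G(13) = mex{2,0,1,0,2} = 3
G(14) = mex{3,1,0,1,3} = 2
G(15) = mex{2,2,1,0,2} = 3
G(16) = mex{3,3,2,1,3} = 0
G(17) = mex{0,2,3,2,0} = 1
G(18) = mex{1,3,2,3,1} = 0
G(19) = mex{0,0,3,2,0} = 1
G(20) = mex{1,1,0,3,1} = 2
G(21) = mex{2,0,1,0,2} = 3
G(22) = mex{3,1,0,1,3} = 2
G(23) = mex{2,2,1,0,2} = 3
G_A(23) = 3.
Heap B, S = {2, 7}:
n :  0  1  2  3  4  5  6  7  8  9 10 11 12 13
G :  0  0  1  1  0  0  1  1  2  0  0  1  1  0
G_B(13) = 0.
Combined Grundy value = 3 ⊕ 0 = 3.
A winning move leaves total XOR = 0, i.e. changes one component's Grundy value g to g ⊕ X where X is the current total.
Heap A: need g' = 3⊕3 = 0. Options: 23−1→G=2, 23−3→G=2, 23−4→G=1, 23−5→G=0, 23−9→G=2. Hits: 1.
Heap B: need g' = 0⊕3 = 3. Options: 13−2→G=1, 13−7→G=1. Hits: 0.

1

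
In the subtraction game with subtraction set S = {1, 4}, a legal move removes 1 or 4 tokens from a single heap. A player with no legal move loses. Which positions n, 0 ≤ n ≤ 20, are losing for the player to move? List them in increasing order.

0, 2, 5, 7, 10, 12, 15, 17, 20

n :  0  1  2  3  4  5  6  7  8  9 10 11 12 13 14 15 16 17 18 19 20
G :  0  1  0  1  2  0  1  0  1  2  0  1  0  1  2  0  1  0  1  2  0
P-positions are exactly the n with G(n) = 0.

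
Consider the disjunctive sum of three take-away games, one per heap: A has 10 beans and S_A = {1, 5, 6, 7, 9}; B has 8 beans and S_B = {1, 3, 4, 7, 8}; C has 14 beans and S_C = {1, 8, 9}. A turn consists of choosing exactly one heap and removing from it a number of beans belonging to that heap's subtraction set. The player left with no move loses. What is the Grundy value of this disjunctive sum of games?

Heap A, S = {1, 5, 6, 7, 9}:
G(0) = 0
G(1) = mex{0} = 1
G(2) = mex{1} = 0
G(3) = mex{0} = 1
G(4) = mex{1} = 0
G(5) = mex{0,0} = 1
G(6) = mex{1,1,0} = 2
G(7) = mex{2,0,1,0} = 3
G(8) = mex{3,1,0,1} = 2
G(9) = mex{2,0,1,0,0} = 3
G(10) = mex{3,1,0,1,1} = 2
G_A(10) = 2.
Heap B, S = {1, 3, 4, 7, 8}:
n : 0 1 2 3 4 5 6 7 8
G : 0 1 0 1 2 3 2 3 4
G_B(8) = 4.
Heap C, S = {1, 8, 9}:
G(0) = 0
G(1) = mex{0} = 1
G(2) = mex{1} = 0
G(3) = mex{0} = 1
G(4) = mex{1} = 0
G(5) = mex{0} = 1
G(6) = mex{1} = 0
G(7) = mex{0} = 1
G(8) = mex{1,0} = 2
G(9) = mex{2,1,0} = 3
G(10) = mex{3,0,1} = 2
G(11) = mex{2,1,0} = 3
G(12) = mex{3,0,1} = 2
G(13) = mex{2,1,0} = 3
G(14) = mex{3,0,1} = 2
G_C(14) = 2.
Combined Grundy value = 2 ⊕ 4 ⊕ 2 = 4.

4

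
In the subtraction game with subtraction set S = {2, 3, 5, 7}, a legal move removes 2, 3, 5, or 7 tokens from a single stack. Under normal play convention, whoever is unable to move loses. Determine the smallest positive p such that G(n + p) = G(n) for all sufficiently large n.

9

G(0) = 0
G(1) = mex{} = 0
G(2) = mex{0} = 1
G(3) = mex{0,0} = 1
G(4) = mex{1,0} = 2
G(5) = mex{1,1,0} = 2
G(6) = mex{2,1,0} = 3
G(7) = mex{2,2,1,0} = 3
G(8) = mex{3,2,1,0} = 4
G(9) = mex{3,3,2,1} = 0
G(10) = mex{4,3,2,1} = 0
G(11) = mex{0,4,3,2} = 1
G(12) = mex{0,0,3,2} = 1
G(13) = mex{1,0,4,3} = 2
G(14) = mex{1,1,0,3} = 2
G(15) = mex{2,1,0,4} = 3
G(16) = mex{2,2,1,0} = 3
G(17) = mex{3,2,1,0} = 4
G(18) = mex{3,3,2,1} = 0
G(19) = mex{4,3,2,1} = 0
G(n+9) = G(n) holds for n = 0,…,6 (a full window of length max(S) = 7), so the sequence is purely periodic with period 9.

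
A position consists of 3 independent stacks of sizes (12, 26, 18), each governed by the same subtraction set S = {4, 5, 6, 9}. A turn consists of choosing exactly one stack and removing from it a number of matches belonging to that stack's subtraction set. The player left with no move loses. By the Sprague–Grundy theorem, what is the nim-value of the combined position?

All stacks use S = {4, 5, 6, 9}:
G(0) = 0
G(1) = mex{} = 0
G(2) = mex{} = 0
G(3) = mex{} = 0
G(4) = mex{0} = 1
G(5) = mex{0,0} = 1
G(6) = mex{0,0,0} = 1
G(7) = mex{0,0,0} = 1
G(8) = mex{1,0,0} = 2
G(9) = mex{1,1,0,0} = 2
G(10) = mex{1,1,1,0} = 2
G(11) = mex{1,1,1,0} = 2
G(12) = mex{2,1,1,0} = 3
G(13) = mex{2,2,1,1} = 0
G(14) = mex{2,2,2,1} = 0
G(15) = mex{2,2,2,1} = 0
G(16) = mex{3,2,2,1} = 0
G(17) = mex{0,3,2,2} = 1
G(18) = mex{0,0,3,2} = 1
G(19) = mex{0,0,0,2} = 1
G(20) = mex{0,0,0,2} = 1
G(21) = mex{1,0,0,3} = 2
G(22) = mex{1,1,0,0} = 2
G(23) = mex{1,1,1,0} = 2
G(24) = mex{1,1,1,0} = 2
G(25) = mex{2,1,1,0} = 3
G(26) = mex{2,2,1,1} = 0
Stack A: G(12) = 3.
Stack B: G(26) = 0.
Stack C: G(18) = 1.
Combined Grundy value = 3 ⊕ 0 ⊕ 1 = 2.

2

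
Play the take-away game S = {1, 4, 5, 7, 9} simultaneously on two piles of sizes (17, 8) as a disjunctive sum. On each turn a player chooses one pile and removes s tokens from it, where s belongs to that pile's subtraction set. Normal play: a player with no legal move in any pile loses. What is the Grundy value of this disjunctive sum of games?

1

All piles use S = {1, 4, 5, 7, 9}:
n :  0  1  2  3  4  5  6  7  8  9 10 11 12 13 14 15 16 17
G :  0  1  0  1  2  3  2  3  0  1  0  1  2  3  2  3  0  1
Pile A: G(17) = 1.
Pile B: G(8) = 0.
Combined Grundy value = 1 ⊕ 0 = 1.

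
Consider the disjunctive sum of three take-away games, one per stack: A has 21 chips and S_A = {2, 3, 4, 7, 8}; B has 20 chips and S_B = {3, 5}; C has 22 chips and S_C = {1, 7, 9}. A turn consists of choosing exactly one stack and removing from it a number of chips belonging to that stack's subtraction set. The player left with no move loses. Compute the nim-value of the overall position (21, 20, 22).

3

Stack A, S = {2, 3, 4, 7, 8}:
G(0) = 0
G(1) = mex{} = 0
G(2) = mex{0} = 1
G(3) = mex{0,0} = 1
G(4) = mex{1,0,0} = 2
G(5) = mex{1,1,0} = 2
G(6) = mex{2,1,1} = 0
G(7) = mex{2,2,1,0} = 3
G(8) = mex{0,2,2,0,0} = 1
G(9) = mex{3,0,2,1,0} = 4
G(10) = mex{1,3,0,1,1} = 2
G(11) = mex{4,1,3,2,1} = 0
G(12) = mex{2,4,1,2,2} = 0
G(13) = mex{0,2,4,0,2} = 1
G(14) = mex{0,0,2,3,0} = 1
G(15) = mex{1,0,0,1,3} = 2
G(16) = mex{1,1,0,4,1} = 2
G(17) = mex{2,1,1,2,4} = 0
G(18) = mex{2,2,1,0,2} = 3
G(19) = mex{0,2,2,0,0} = 1
G(20) = mex{3,0,2,1,0} = 4
G(21) = mex{1,3,0,1,1} = 2
G_A(21) = 2.
Stack B, S = {3, 5}:
G(0) = 0
G(1) = mex{} = 0
G(2) = mex{} = 0
G(3) = mex{0} = 1
G(4) = mex{0} = 1
G(5) = mex{0,0} = 1
G(6) = mex{1,0} = 2
G(7) = mex{1,0} = 2
G(8) = mex{1,1} = 0
G(9) = mex{2,1} = 0
G(10) = mex{2,1} = 0
G(11) = mex{0,2} = 1
G(12) = mex{0,2} = 1
G(13) = mex{0,0} = 1
G(14) = mex{1,0} = 2
G(15) = mex{1,0} = 2
G(16) = mex{1,1} = 0
G(17) = mex{2,1} = 0
G(18) = mex{2,1} = 0
G(19) = mex{0,2} = 1
G(20) = mex{0,2} = 1
G_B(20) = 1.
Stack C, S = {1, 7, 9}:
G(0) = 0
G(1) = mex{0} = 1
G(2) = mex{1} = 0
G(3) = mex{0} = 1
G(4) = mex{1} = 0
G(5) = mex{0} = 1
G(6) = mex{1} = 0
G(7) = mex{0,0} = 1
G(8) = mex{1,1} = 0
G(9) = mex{0,0,0} = 1
G(10) = mex{1,1,1} = 0
G(11) = mex{0,0,0} = 1
G(12) = mex{1,1,1} = 0
G(13) = mex{0,0,0} = 1
G(14) = mex{1,1,1} = 0
G(15) = mex{0,0,0} = 1
G(16) = mex{1,1,1} = 0
G(17) = mex{0,0,0} = 1
G(18) = mex{1,1,1} = 0
G(19) = mex{0,0,0} = 1
G(20) = mex{1,1,1} = 0
G(21) = mex{0,0,0} = 1
G(22) = mex{1,1,1} = 0
G_C(22) = 0.
Combined Grundy value = 2 ⊕ 1 ⊕ 0 = 3.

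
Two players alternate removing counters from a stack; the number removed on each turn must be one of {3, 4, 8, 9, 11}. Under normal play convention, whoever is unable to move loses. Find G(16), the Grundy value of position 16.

G(0) = 0
G(1) = mex{} = 0
G(2) = mex{} = 0
G(3) = mex{0} = 1
G(4) = mex{0,0} = 1
G(5) = mex{0,0} = 1
G(6) = mex{1,0} = 2
G(7) = mex{1,1} = 0
G(8) = mex{1,1,0} = 2
G(9) = mex{2,1,0,0} = 3
G(10) = mex{0,2,0,0} = 1
G(11) = mex{2,0,1,0,0} = 3
G(12) = mex{3,2,1,1,0} = 4
G(13) = mex{1,3,1,1,0} = 2
G(14) = mex{3,1,2,1,1} = 0
G(15) = mex{4,3,0,2,1} = 5
G(16) = mex{2,4,2,0,1} = 3

3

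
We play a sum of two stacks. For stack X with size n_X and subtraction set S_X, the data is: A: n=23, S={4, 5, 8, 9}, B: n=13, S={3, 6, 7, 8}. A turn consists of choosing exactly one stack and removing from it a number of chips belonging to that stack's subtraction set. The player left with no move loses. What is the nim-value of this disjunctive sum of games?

Stack A, S = {4, 5, 8, 9}:
G(0) = 0
G(1) = mex{} = 0
G(2) = mex{} = 0
G(3) = mex{} = 0
G(4) = mex{0} = 1
G(5) = mex{0,0} = 1
G(6) = mex{0,0} = 1
G(7) = mex{0,0} = 1
G(8) = mex{1,0,0} = 2
G(9) = mex{1,1,0,0} = 2
G(10) = mex{1,1,0,0} = 2
G(11) = mex{1,1,0,0} = 2
G(12) = mex{2,1,1,0} = 3
G(13) = mex{2,2,1,1} = 0
G(14) = mex{2,2,1,1} = 0
G(15) = mex{2,2,1,1} = 0
G(16) = mex{3,2,2,1} = 0
G(17) = mex{0,3,2,2} = 1
G(18) = mex{0,0,2,2} = 1
G(19) = mex{0,0,2,2} = 1
G(20) = mex{0,0,3,2} = 1
G(21) = mex{1,0,0,3} = 2
G(22) = mex{1,1,0,0} = 2
G(23) = mex{1,1,0,0} = 2
G_A(23) = 2.
Stack B, S = {3, 6, 7, 8}:
G(0) = 0
G(1) = mex{} = 0
G(2) = mex{} = 0
G(3) = mex{0} = 1
G(4) = mex{0} = 1
G(5) = mex{0} = 1
G(6) = mex{1,0} = 2
G(7) = mex{1,0,0} = 2
G(8) = mex{1,0,0,0} = 2
G(9) = mex{2,1,0,0} = 3
G(10) = mex{2,1,1,0} = 3
G(11) = mex{2,1,1,1} = 0
G(12) = mex{3,2,1,1} = 0
G(13) = mex{3,2,2,1} = 0
G_B(13) = 0.
Combined Grundy value = 2 ⊕ 0 = 2.

2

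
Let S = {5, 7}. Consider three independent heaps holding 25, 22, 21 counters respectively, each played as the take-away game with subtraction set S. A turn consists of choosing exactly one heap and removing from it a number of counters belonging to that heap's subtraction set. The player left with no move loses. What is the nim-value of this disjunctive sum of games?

All heaps use S = {5, 7}:
n :  0  1  2  3  4  5  6  7  8  9 10 11 12 13 14 15 16 17 18 19 20 21 22 23 24 25
G :  0  0  0  0  0  1  1  1  1  1  2  2  0  0  0  0  0  1  1  1  1  1  2  2  0  0
Heap A: G(25) = 0.
Heap B: G(22) = 2.
Heap C: G(21) = 1.
Combined Grundy value = 0 ⊕ 2 ⊕ 1 = 3.

3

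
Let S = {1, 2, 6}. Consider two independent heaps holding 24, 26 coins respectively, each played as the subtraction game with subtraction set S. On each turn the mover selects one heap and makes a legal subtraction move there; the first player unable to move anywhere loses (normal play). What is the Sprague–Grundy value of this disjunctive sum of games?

2

All heaps use S = {1, 2, 6}:
n :  0  1  2  3  4  5  6  7  8  9 10 11 12 13 14 15 16 17 18 19 20 21 22 23 24 25 26
G :  0  1  2  0  1  2  3  0  1  2  0  1  2  3  0  1  2  0  1  2  3  0  1  2  0  1  2
Heap A: G(24) = 0.
Heap B: G(26) = 2.
Combined Grundy value = 0 ⊕ 2 = 2.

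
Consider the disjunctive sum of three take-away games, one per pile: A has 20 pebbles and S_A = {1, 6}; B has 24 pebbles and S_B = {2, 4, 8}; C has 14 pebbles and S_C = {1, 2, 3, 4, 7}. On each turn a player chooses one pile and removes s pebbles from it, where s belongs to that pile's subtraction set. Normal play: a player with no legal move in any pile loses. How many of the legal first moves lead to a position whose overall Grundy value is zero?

2

Pile A, S = {1, 6}:
G(0) = 0
G(1) = mex{0} = 1
G(2) = mex{1} = 0
G(3) = mex{0} = 1
G(4) = mex{1} = 0
G(5) = mex{0} = 1
G(6) = mex{1,0} = 2
G(7) = mex{2,1} = 0
G(8) = mex{0,0} = 1
G(9) = mex{1,1} = 0
G(10) = mex{0,0} = 1
G(11) = mex{1,1} = 0
G(12) = mex{0,2} = 1
G(13) = mex{1,0} = 2
G(14) = mex{2,1} = 0
G(15) = mex{0,0} = 1
G(16) = mex{1,1} = 0
G(17) = mex{0,0} = 1
G(18) = mex{1,1} = 0
G(19) = mex{0,2} = 1
G(20) = mex{1,0} = 2
G_A(20) = 2.
Pile B, S = {2, 4, 8}:
G(0) = 0
G(1) = mex{} = 0
G(2) = mex{0} = 1
G(3) = mex{0} = 1
G(4) = mex{1,0} = 2
G(5) = mex{1,0} = 2
G(6) = mex{2,1} = 0
G(7) = mex{2,1} = 0
G(8) = mex{0,2,0} = 1
G(9) = mex{0,2,0} = 1
G(10) = mex{1,0,1} = 2
G(11) = mex{1,0,1} = 2
G(12) = mex{2,1,2} = 0
G(13) = mex{2,1,2} = 0
G(14) = mex{0,2,0} = 1
G(15) = mex{0,2,0} = 1
G(16) = mex{1,0,1} = 2
G(17) = mex{1,0,1} = 2
G(18) = mex{2,1,2} = 0
G(19) = mex{2,1,2} = 0
G(20) = mex{0,2,0} = 1
G(21) = mex{0,2,0} = 1
G(22) = mex{1,0,1} = 2
G(23) = mex{1,0,1} = 2
G(24) = mex{2,1,2} = 0
G_B(24) = 0.
Pile C, S = {1, 2, 3, 4, 7}:
G(0) = 0
G(1) = mex{0} = 1
G(2) = mex{1,0} = 2
G(3) = mex{2,1,0} = 3
G(4) = mex{3,2,1,0} = 4
G(5) = mex{4,3,2,1} = 0
G(6) = mex{0,4,3,2} = 1
G(7) = mex{1,0,4,3,0} = 2
G(8) = mex{2,1,0,4,1} = 3
G(9) = mex{3,2,1,0,2} = 4
G(10) = mex{4,3,2,1,3} = 0
G(11) = mex{0,4,3,2,4} = 1
G(12) = mex{1,0,4,3,0} = 2
G(13) = mex{2,1,0,4,1} = 3
G(14) = mex{3,2,1,0,2} = 4
G_C(14) = 4.
Combined Grundy value = 2 ⊕ 0 ⊕ 4 = 6.
A winning move leaves total XOR = 0, i.e. changes one component's Grundy value g to g ⊕ X where X is the current total.
Pile A: need g' = 2⊕6 = 4. Options: 20−1→G=1, 20−6→G=0. Hits: 0.
Pile B: need g' = 0⊕6 = 6. Options: 24−2→G=2, 24−4→G=1, 24−8→G=2. Hits: 0.
Pile C: need g' = 4⊕6 = 2. Options: 14−1→G=3, 14−2→G=2, 14−3→G=1, 14−4→G=0, 14−7→G=2. Hits: 2.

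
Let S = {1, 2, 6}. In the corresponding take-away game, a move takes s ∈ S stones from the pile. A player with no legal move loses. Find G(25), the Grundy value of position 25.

n :  0  1  2  3  4  5  6  7  8  9 10 11 12 13 14 15 16 17 18 19 20 21 22 23 24 25
G :  0  1  2  0  1  2  3  0  1  2  0  1  2  3  0  1  2  0  1  2  3  0  1  2  0  1

1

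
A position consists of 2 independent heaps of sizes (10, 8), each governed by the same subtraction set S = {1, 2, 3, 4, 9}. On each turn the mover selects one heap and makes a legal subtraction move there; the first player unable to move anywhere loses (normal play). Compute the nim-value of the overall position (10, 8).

All heaps use S = {1, 2, 3, 4, 9}:
n :  0  1  2  3  4  5  6  7  8  9 10
G :  0  1  2  3  4  0  1  2  3  4  0
Heap A: G(10) = 0.
Heap B: G(8) = 3.
Combined Grundy value = 0 ⊕ 3 = 3.

3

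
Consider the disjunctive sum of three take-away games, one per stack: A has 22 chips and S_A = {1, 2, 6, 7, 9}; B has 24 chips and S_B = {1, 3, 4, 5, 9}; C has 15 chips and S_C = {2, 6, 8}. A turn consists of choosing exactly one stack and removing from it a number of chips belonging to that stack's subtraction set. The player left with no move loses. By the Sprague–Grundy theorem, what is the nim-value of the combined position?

3

Stack A, S = {1, 2, 6, 7, 9}:
n :  0  1  2  3  4  5  6  7  8  9 10 11 12 13 14 15 16 17 18 19 20 21 22
G :  0  1  2  0  1  2  3  4  0  1  2  0  1  2  3  4  0  1  2  0  1  2  3
G_A(22) = 3.
Stack B, S = {1, 3, 4, 5, 9}:
G(0) = 0
G(1) = mex{0} = 1
G(2) = mex{1} = 0
G(3) = mex{0,0} = 1
G(4) = mex{1,1,0} = 2
G(5) = mex{2,0,1,0} = 3
G(6) = mex{3,1,0,1} = 2
G(7) = mex{2,2,1,0} = 3
G(8) = mex{3,3,2,1} = 0
G(9) = mex{0,2,3,2,0} = 1
G(10) = mex{1,3,2,3,1} = 0
G(11) = mex{0,0,3,2,0} = 1
G(12) = mex{1,1,0,3,1} = 2
G(13) = mex{2,0,1,0,2} = 3
G(14) = mex{3,1,0,1,3} = 2
G(15) = mex{2,2,1,0,2} = 3
G(16) = mex{3,3,2,1,3} = 0
G(17) = mex{0,2,3,2,0} = 1
G(18) = mex{1,3,2,3,1} = 0
G(19) = mex{0,0,3,2,0} = 1
G(20) = mex{1,1,0,3,1} = 2
G(21) = mex{2,0,1,0,2} = 3
G(22) = mex{3,1,0,1,3} = 2
G(23) = mex{2,2,1,0,2} = 3
G(24) = mex{3,3,2,1,3} = 0
G_B(24) = 0.
Stack C, S = {2, 6, 8}:
n :  0  1  2  3  4  5  6  7  8  9 10 11 12 13 14 15
G :  0  0  1  1  0  0  1  1  2  2  3  3  2  2  0  0
G_C(15) = 0.
Combined Grundy value = 3 ⊕ 0 ⊕ 0 = 3.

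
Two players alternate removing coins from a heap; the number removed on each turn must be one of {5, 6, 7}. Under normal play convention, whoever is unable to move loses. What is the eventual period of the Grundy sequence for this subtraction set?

G(0) = 0
G(1) = mex{} = 0
G(2) = mex{} = 0
G(3) = mex{} = 0
G(4) = mex{} = 0
G(5) = mex{0} = 1
G(6) = mex{0,0} = 1
G(7) = mex{0,0,0} = 1
G(8) = mex{0,0,0} = 1
G(9) = mex{0,0,0} = 1
G(10) = mex{1,0,0} = 2
G(11) = mex{1,1,0} = 2
G(12) = mex{1,1,1} = 0
G(13) = mex{1,1,1} = 0
G(14) = mex{1,1,1} = 0
G(15) = mex{2,1,1} = 0
G(16) = mex{2,2,1} = 0
G(17) = mex{0,2,2} = 1
G(18) = mex{0,0,2} = 1
G(19) = mex{0,0,0} = 1
G(20) = mex{0,0,0} = 1
G(21) = mex{0,0,0} = 1
G(22) = mex{1,0,0} = 2
G(23) = mex{1,1,0} = 2
G(24) = mex{1,1,1} = 0
G(25) = mex{1,1,1} = 0
G(n+12) = G(n) holds for n = 0,…,6 (a full window of length max(S) = 7), so the sequence is purely periodic with period 12.

12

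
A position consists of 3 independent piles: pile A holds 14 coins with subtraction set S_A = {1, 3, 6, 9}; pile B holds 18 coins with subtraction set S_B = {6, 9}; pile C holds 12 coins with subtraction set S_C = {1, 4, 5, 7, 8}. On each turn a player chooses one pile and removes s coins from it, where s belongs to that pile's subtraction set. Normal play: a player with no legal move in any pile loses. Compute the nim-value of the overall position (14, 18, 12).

1

Pile A, S = {1, 3, 6, 9}:
G(0) = 0
G(1) = mex{0} = 1
G(2) = mex{1} = 0
G(3) = mex{0,0} = 1
G(4) = mex{1,1} = 0
G(5) = mex{0,0} = 1
G(6) = mex{1,1,0} = 2
G(7) = mex{2,0,1} = 3
G(8) = mex{3,1,0} = 2
G(9) = mex{2,2,1,0} = 3
G(10) = mex{3,3,0,1} = 2
G(11) = mex{2,2,1,0} = 3
G(12) = mex{3,3,2,1} = 0
G(13) = mex{0,2,3,0} = 1
G(14) = mex{1,3,2,1} = 0
G_A(14) = 0.
Pile B, S = {6, 9}:
G(0) = 0
G(1) = mex{} = 0
G(2) = mex{} = 0
G(3) = mex{} = 0
G(4) = mex{} = 0
G(5) = mex{} = 0
G(6) = mex{0} = 1
G(7) = mex{0} = 1
G(8) = mex{0} = 1
G(9) = mex{0,0} = 1
G(10) = mex{0,0} = 1
G(11) = mex{0,0} = 1
G(12) = mex{1,0} = 2
G(13) = mex{1,0} = 2
G(14) = mex{1,0} = 2
G(15) = mex{1,1} = 0
G(16) = mex{1,1} = 0
G(17) = mex{1,1} = 0
G(18) = mex{2,1} = 0
G_B(18) = 0.
Pile C, S = {1, 4, 5, 7, 8}:
n :  0  1  2  3  4  5  6  7  8  9 10 11 12
G :  0  1  0  1  2  3  2  3  4  5  4  0  1
G_C(12) = 1.
Combined Grundy value = 0 ⊕ 0 ⊕ 1 = 1.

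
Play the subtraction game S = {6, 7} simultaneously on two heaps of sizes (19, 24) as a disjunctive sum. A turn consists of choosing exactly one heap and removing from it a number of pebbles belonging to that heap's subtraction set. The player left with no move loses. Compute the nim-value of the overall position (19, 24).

0

All heaps use S = {6, 7}:
n :  0  1  2  3  4  5  6  7  8  9 10 11 12 13 14 15 16 17 18 19 20 21 22 23 24
G :  0  0  0  0  0  0  1  1  1  1  1  1  2  0  0  0  0  0  0  1  1  1  1  1  1
Heap A: G(19) = 1.
Heap B: G(24) = 1.
Combined Grundy value = 1 ⊕ 1 = 0.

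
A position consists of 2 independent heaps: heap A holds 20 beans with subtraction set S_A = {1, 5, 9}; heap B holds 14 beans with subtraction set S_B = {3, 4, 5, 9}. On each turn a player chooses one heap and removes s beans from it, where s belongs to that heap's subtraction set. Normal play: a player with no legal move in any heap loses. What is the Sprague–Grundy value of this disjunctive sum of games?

Heap A, S = {1, 5, 9}:
G(0) = 0
G(1) = mex{0} = 1
G(2) = mex{1} = 0
G(3) = mex{0} = 1
G(4) = mex{1} = 0
G(5) = mex{0,0} = 1
G(6) = mex{1,1} = 0
G(7) = mex{0,0} = 1
G(8) = mex{1,1} = 0
G(9) = mex{0,0,0} = 1
G(10) = mex{1,1,1} = 0
G(11) = mex{0,0,0} = 1
G(12) = mex{1,1,1} = 0
G(13) = mex{0,0,0} = 1
G(14) = mex{1,1,1} = 0
G(15) = mex{0,0,0} = 1
G(16) = mex{1,1,1} = 0
G(17) = mex{0,0,0} = 1
G(18) = mex{1,1,1} = 0
G(19) = mex{0,0,0} = 1
G(20) = mex{1,1,1} = 0
G_A(20) = 0.
Heap B, S = {3, 4, 5, 9}:
G(0) = 0
G(1) = mex{} = 0
G(2) = mex{} = 0
G(3) = mex{0} = 1
G(4) = mex{0,0} = 1
G(5) = mex{0,0,0} = 1
G(6) = mex{1,0,0} = 2
G(7) = mex{1,1,0} = 2
G(8) = mex{1,1,1} = 0
G(9) = mex{2,1,1,0} = 3
G(10) = mex{2,2,1,0} = 3
G(11) = mex{0,2,2,0} = 1
G(12) = mex{3,0,2,1} = 4
G(13) = mex{3,3,0,1} = 2
G(14) = mex{1,3,3,1} = 0
G_B(14) = 0.
Combined Grundy value = 0 ⊕ 0 = 0.

0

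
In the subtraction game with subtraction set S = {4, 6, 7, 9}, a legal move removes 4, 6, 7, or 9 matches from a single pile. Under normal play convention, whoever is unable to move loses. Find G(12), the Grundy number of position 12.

G(0) = 0
G(1) = mex{} = 0
G(2) = mex{} = 0
G(3) = mex{} = 0
G(4) = mex{0} = 1
G(5) = mex{0} = 1
G(6) = mex{0,0} = 1
G(7) = mex{0,0,0} = 1
G(8) = mex{1,0,0} = 2
G(9) = mex{1,0,0,0} = 2
G(10) = mex{1,1,0,0} = 2
G(11) = mex{1,1,1,0} = 2
G(12) = mex{2,1,1,0} = 3

3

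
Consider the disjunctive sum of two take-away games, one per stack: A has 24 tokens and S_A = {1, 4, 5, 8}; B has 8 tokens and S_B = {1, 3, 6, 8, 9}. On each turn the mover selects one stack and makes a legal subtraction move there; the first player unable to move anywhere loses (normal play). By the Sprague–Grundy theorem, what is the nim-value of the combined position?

0

Stack A, S = {1, 4, 5, 8}:
G(0) = 0
G(1) = mex{0} = 1
G(2) = mex{1} = 0
G(3) = mex{0} = 1
G(4) = mex{1,0} = 2
G(5) = mex{2,1,0} = 3
G(6) = mex{3,0,1} = 2
G(7) = mex{2,1,0} = 3
G(8) = mex{3,2,1,0} = 4
G(9) = mex{4,3,2,1} = 0
G(10) = mex{0,2,3,0} = 1
G(11) = mex{1,3,2,1} = 0
G(12) = mex{0,4,3,2} = 1
G(13) = mex{1,0,4,3} = 2
G(14) = mex{2,1,0,2} = 3
G(15) = mex{3,0,1,3} = 2
G(16) = mex{2,1,0,4} = 3
G(17) = mex{3,2,1,0} = 4
G(18) = mex{4,3,2,1} = 0
G(19) = mex{0,2,3,0} = 1
G(20) = mex{1,3,2,1} = 0
G(21) = mex{0,4,3,2} = 1
G(22) = mex{1,0,4,3} = 2
G(23) = mex{2,1,0,2} = 3
G(24) = mex{3,0,1,3} = 2
G_A(24) = 2.
Stack B, S = {1, 3, 6, 8, 9}:
G(0) = 0
G(1) = mex{0} = 1
G(2) = mex{1} = 0
G(3) = mex{0,0} = 1
G(4) = mex{1,1} = 0
G(5) = mex{0,0} = 1
G(6) = mex{1,1,0} = 2
G(7) = mex{2,0,1} = 3
G(8) = mex{3,1,0,0} = 2
G_B(8) = 2.
Combined Grundy value = 2 ⊕ 2 = 0.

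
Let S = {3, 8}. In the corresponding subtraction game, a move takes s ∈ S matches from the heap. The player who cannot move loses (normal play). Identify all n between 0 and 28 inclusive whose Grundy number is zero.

0, 1, 2, 6, 7, 11, 12, 13, 17, 18, 22, 23, 24, 28

G(0) = 0
G(1) = mex{} = 0
G(2) = mex{} = 0
G(3) = mex{0} = 1
G(4) = mex{0} = 1
G(5) = mex{0} = 1
G(6) = mex{1} = 0
G(7) = mex{1} = 0
G(8) = mex{1,0} = 2
G(9) = mex{0,0} = 1
G(10) = mex{0,0} = 1
G(11) = mex{2,1} = 0
G(12) = mex{1,1} = 0
G(13) = mex{1,1} = 0
G(14) = mex{0,0} = 1
G(15) = mex{0,0} = 1
G(16) = mex{0,2} = 1
G(17) = mex{1,1} = 0
G(18) = mex{1,1} = 0
G(19) = mex{1,0} = 2
G(20) = mex{0,0} = 1
G(21) = mex{0,0} = 1
G(22) = mex{2,1} = 0
G(23) = mex{1,1} = 0
G(24) = mex{1,1} = 0
G(25) = mex{0,0} = 1
G(26) = mex{0,0} = 1
G(27) = mex{0,2} = 1
G(28) = mex{1,1} = 0
P-positions are exactly the n with G(n) = 0.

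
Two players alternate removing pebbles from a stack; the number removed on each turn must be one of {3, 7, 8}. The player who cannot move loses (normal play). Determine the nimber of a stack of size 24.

G(0) = 0
G(1) = mex{} = 0
G(2) = mex{} = 0
G(3) = mex{0} = 1
G(4) = mex{0} = 1
G(5) = mex{0} = 1
G(6) = mex{1} = 0
G(7) = mex{1,0} = 2
G(8) = mex{1,0,0} = 2
G(9) = mex{0,0,0} = 1
G(10) = mex{2,1,0} = 3
G(11) = mex{2,1,1} = 0
G(12) = mex{1,1,1} = 0
G(13) = mex{3,0,1} = 2
G(14) = mex{0,2,0} = 1
G(15) = mex{0,2,2} = 1
G(16) = mex{2,1,2} = 0
G(17) = mex{1,3,1} = 0
G(18) = mex{1,0,3} = 2
G(19) = mex{0,0,0} = 1
G(20) = mex{0,2,0} = 1
G(21) = mex{2,1,2} = 0
G(22) = mex{1,1,1} = 0
G(23) = mex{1,0,1} = 2
G(24) = mex{0,0,0} = 1

1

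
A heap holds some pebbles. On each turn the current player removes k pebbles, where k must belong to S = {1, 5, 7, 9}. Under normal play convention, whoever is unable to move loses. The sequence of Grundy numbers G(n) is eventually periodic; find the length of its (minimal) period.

2

n :  0  1  2  3  4  5  6  7  8  9 10 11 12 13 14
G :  0  1  0  1  0  1  0  1  0  1  0  1  0  1  0
G(n+2) = G(n) holds for n = 0,…,8 (a full window of length max(S) = 9), so the sequence is purely periodic with period 2.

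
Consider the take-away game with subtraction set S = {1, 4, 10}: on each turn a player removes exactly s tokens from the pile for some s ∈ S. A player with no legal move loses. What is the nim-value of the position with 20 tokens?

2

G(0) = 0
G(1) = mex{0} = 1
G(2) = mex{1} = 0
G(3) = mex{0} = 1
G(4) = mex{1,0} = 2
G(5) = mex{2,1} = 0
G(6) = mex{0,0} = 1
G(7) = mex{1,1} = 0
G(8) = mex{0,2} = 1
G(9) = mex{1,0} = 2
G(10) = mex{2,1,0} = 3
G(11) = mex{3,0,1} = 2
G(12) = mex{2,1,0} = 3
G(13) = mex{3,2,1} = 0
G(14) = mex{0,3,2} = 1
G(15) = mex{1,2,0} = 3
G(16) = mex{3,3,1} = 0
G(17) = mex{0,0,0} = 1
G(18) = mex{1,1,1} = 0
G(19) = mex{0,3,2} = 1
G(20) = mex{1,0,3} = 2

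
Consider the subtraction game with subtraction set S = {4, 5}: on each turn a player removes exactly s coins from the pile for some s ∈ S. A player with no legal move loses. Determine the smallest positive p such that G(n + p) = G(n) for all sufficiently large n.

n :  0  1  2  3  4  5  6  7  8  9 10 11 12 13 14 15 16 17 18 19
G :  0  0  0  0  1  1  1  1  2  0  0  0  0  1  1  1  1  2  0  0
G(n+9) = G(n) holds for n = 0,…,4 (a full window of length max(S) = 5), so the sequence is purely periodic with period 9.

9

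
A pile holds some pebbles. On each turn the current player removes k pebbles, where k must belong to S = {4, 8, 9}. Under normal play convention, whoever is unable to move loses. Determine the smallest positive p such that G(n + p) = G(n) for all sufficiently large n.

G(0) = 0
G(1) = mex{} = 0
G(2) = mex{} = 0
G(3) = mex{} = 0
G(4) = mex{0} = 1
G(5) = mex{0} = 1
G(6) = mex{0} = 1
G(7) = mex{0} = 1
G(8) = mex{1,0} = 2
G(9) = mex{1,0,0} = 2
G(10) = mex{1,0,0} = 2
G(11) = mex{1,0,0} = 2
G(12) = mex{2,1,0} = 3
G(13) = mex{2,1,1} = 0
G(14) = mex{2,1,1} = 0
G(15) = mex{2,1,1} = 0
G(16) = mex{3,2,1} = 0
G(17) = mex{0,2,2} = 1
G(18) = mex{0,2,2} = 1
G(19) = mex{0,2,2} = 1
G(20) = mex{0,3,2} = 1
G(21) = mex{1,0,3} = 2
G(22) = mex{1,0,0} = 2
G(23) = mex{1,0,0} = 2
G(24) = mex{1,0,0} = 2
G(25) = mex{2,1,0} = 3
G(26) = mex{2,1,1} = 0
G(27) = mex{2,1,1} = 0
G(n+13) = G(n) holds for n = 0,…,8 (a full window of length max(S) = 9), so the sequence is purely periodic with period 13.

13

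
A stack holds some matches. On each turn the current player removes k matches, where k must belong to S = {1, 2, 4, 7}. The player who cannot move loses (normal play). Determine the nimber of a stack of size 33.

0

n :  0  1  2  3  4  5  6  7  8  9 10 11 12 13 14 15 16 17 18 19 20 21 22 23 24 25 26 27 28 29 30 31 32 33
G :  0  1  2  0  1  2  0  1  2  0  1  2  0  1  2  0  1  2  0  1  2  0  1  2  0  1  2  0  1  2  0  1  2  0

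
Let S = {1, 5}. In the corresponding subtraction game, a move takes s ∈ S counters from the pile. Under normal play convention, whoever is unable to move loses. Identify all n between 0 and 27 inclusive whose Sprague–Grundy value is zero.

n :  0  1  2  3  4  5  6  7  8  9 10 11 12 13 14 15 16 17 18 19 20 21 22 23 24 25 26 27
G :  0  1  0  1  0  1  0  1  0  1  0  1  0  1  0  1  0  1  0  1  0  1  0  1  0  1  0  1
P-positions are exactly the n with G(n) = 0.

0, 2, 4, 6, 8, 10, 12, 14, 16, 18, 20, 22, 24, 26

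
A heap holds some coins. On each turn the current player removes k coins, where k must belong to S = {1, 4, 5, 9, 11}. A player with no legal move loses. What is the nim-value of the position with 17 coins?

G(0) = 0
G(1) = mex{0} = 1
G(2) = mex{1} = 0
G(3) = mex{0} = 1
G(4) = mex{1,0} = 2
G(5) = mex{2,1,0} = 3
G(6) = mex{3,0,1} = 2
G(7) = mex{2,1,0} = 3
G(8) = mex{3,2,1} = 0
G(9) = mex{0,3,2,0} = 1
G(10) = mex{1,2,3,1} = 0
G(11) = mex{0,3,2,0,0} = 1
G(12) = mex{1,0,3,1,1} = 2
G(13) = mex{2,1,0,2,0} = 3
G(14) = mex{3,0,1,3,1} = 2
G(15) = mex{2,1,0,2,2} = 3
G(16) = mex{3,2,1,3,3} = 0
G(17) = mex{0,3,2,0,2} = 1

1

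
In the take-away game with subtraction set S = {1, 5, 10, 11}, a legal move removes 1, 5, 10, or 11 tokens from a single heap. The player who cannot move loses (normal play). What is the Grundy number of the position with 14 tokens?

2

n :  0  1  2  3  4  5  6  7  8  9 10 11 12 13 14
G :  0  1  0  1  0  1  0  1  0  1  2  3  2  3  2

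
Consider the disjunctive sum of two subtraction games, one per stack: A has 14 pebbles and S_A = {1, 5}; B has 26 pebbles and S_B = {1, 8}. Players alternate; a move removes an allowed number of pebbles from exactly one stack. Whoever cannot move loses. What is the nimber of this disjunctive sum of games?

Stack A, S = {1, 5}:
n :  0  1  2  3  4  5  6  7  8  9 10 11 12 13 14
G :  0  1  0  1  0  1  0  1  0  1  0  1  0  1  0
G_A(14) = 0.
Stack B, S = {1, 8}:
n :  0  1  2  3  4  5  6  7  8  9 10 11 12 13 14 15 16 17 18 19 20 21 22 23 24 25 26
G :  0  1  0  1  0  1  0  1  2  0  1  0  1  0  1  0  1  2  0  1  0  1  0  1  0  1  2
G_B(26) = 2.
Combined Grundy value = 0 ⊕ 2 = 2.

2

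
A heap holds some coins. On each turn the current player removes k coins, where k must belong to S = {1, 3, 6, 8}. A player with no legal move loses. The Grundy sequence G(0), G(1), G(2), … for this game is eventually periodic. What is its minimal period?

G(0) = 0
G(1) = mex{0} = 1
G(2) = mex{1} = 0
G(3) = mex{0,0} = 1
G(4) = mex{1,1} = 0
G(5) = mex{0,0} = 1
G(6) = mex{1,1,0} = 2
G(7) = mex{2,0,1} = 3
G(8) = mex{3,1,0,0} = 2
G(9) = mex{2,2,1,1} = 0
G(10) = mex{0,3,0,0} = 1
G(11) = mex{1,2,1,1} = 0
G(12) = mex{0,0,2,0} = 1
G(13) = mex{1,1,3,1} = 0
G(14) = mex{0,0,2,2} = 1
G(15) = mex{1,1,0,3} = 2
G(16) = mex{2,0,1,2} = 3
G(17) = mex{3,1,0,0} = 2
G(18) = mex{2,2,1,1} = 0
G(19) = mex{0,3,0,0} = 1
G(n+9) = G(n) holds for n = 0,…,7 (a full window of length max(S) = 8), so the sequence is purely periodic with period 9.

9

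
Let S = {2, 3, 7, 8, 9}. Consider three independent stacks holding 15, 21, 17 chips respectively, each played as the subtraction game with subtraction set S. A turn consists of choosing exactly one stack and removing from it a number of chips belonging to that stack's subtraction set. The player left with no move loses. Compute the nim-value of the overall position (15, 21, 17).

2

All stacks use S = {2, 3, 7, 8, 9}:
n :  0  1  2  3  4  5  6  7  8  9 10 11 12 13 14 15 16 17 18 19 20 21
G :  0  0  1  1  2  0  0  1  1  2  2  0  3  1  2  2  0  0  1  1  2  0
Stack A: G(15) = 2.
Stack B: G(21) = 0.
Stack C: G(17) = 0.
Combined Grundy value = 2 ⊕ 0 ⊕ 0 = 2.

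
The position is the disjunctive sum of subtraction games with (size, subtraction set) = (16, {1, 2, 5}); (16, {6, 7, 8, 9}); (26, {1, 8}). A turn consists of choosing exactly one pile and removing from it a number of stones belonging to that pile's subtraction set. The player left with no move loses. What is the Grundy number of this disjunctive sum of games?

3

Pile A, S = {1, 2, 5}:
G(0) = 0
G(1) = mex{0} = 1
G(2) = mex{1,0} = 2
G(3) = mex{2,1} = 0
G(4) = mex{0,2} = 1
G(5) = mex{1,0,0} = 2
G(6) = mex{2,1,1} = 0
G(7) = mex{0,2,2} = 1
G(8) = mex{1,0,0} = 2
G(9) = mex{2,1,1} = 0
G(10) = mex{0,2,2} = 1
G(11) = mex{1,0,0} = 2
G(12) = mex{2,1,1} = 0
G(13) = mex{0,2,2} = 1
G(14) = mex{1,0,0} = 2
G(15) = mex{2,1,1} = 0
G(16) = mex{0,2,2} = 1
G_A(16) = 1.
Pile B, S = {6, 7, 8, 9}:
n :  0  1  2  3  4  5  6  7  8  9 10 11 12 13 14 15 16
G :  0  0  0  0  0  0  1  1  1  1  1  1  2  2  2  0  0
G_B(16) = 0.
Pile C, S = {1, 8}:
G(0) = 0
G(1) = mex{0} = 1
G(2) = mex{1} = 0
G(3) = mex{0} = 1
G(4) = mex{1} = 0
G(5) = mex{0} = 1
G(6) = mex{1} = 0
G(7) = mex{0} = 1
G(8) = mex{1,0} = 2
G(9) = mex{2,1} = 0
G(10) = mex{0,0} = 1
G(11) = mex{1,1} = 0
G(12) = mex{0,0} = 1
G(13) = mex{1,1} = 0
G(14) = mex{0,0} = 1
G(15) = mex{1,1} = 0
G(16) = mex{0,2} = 1
G(17) = mex{1,0} = 2
G(18) = mex{2,1} = 0
G(19) = mex{0,0} = 1
G(20) = mex{1,1} = 0
G(21) = mex{0,0} = 1
G(22) = mex{1,1} = 0
G(23) = mex{0,0} = 1
G(24) = mex{1,1} = 0
G(25) = mex{0,2} = 1
G(26) = mex{1,0} = 2
G_C(26) = 2.
Combined Grundy value = 1 ⊕ 0 ⊕ 2 = 3.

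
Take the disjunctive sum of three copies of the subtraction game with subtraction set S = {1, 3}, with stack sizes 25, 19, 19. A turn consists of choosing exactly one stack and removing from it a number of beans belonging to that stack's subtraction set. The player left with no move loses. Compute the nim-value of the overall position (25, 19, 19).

1

All stacks use S = {1, 3}:
G(0) = 0
G(1) = mex{0} = 1
G(2) = mex{1} = 0
G(3) = mex{0,0} = 1
G(4) = mex{1,1} = 0
G(5) = mex{0,0} = 1
G(6) = mex{1,1} = 0
G(7) = mex{0,0} = 1
G(8) = mex{1,1} = 0
G(9) = mex{0,0} = 1
G(10) = mex{1,1} = 0
G(11) = mex{0,0} = 1
G(12) = mex{1,1} = 0
G(13) = mex{0,0} = 1
G(14) = mex{1,1} = 0
G(15) = mex{0,0} = 1
G(16) = mex{1,1} = 0
G(17) = mex{0,0} = 1
G(18) = mex{1,1} = 0
G(19) = mex{0,0} = 1
G(20) = mex{1,1} = 0
G(21) = mex{0,0} = 1
G(22) = mex{1,1} = 0
G(23) = mex{0,0} = 1
G(24) = mex{1,1} = 0
G(25) = mex{0,0} = 1
Stack A: G(25) = 1.
Stack B: G(19) = 1.
Stack C: G(19) = 1.
Combined Grundy value = 1 ⊕ 1 ⊕ 1 = 1.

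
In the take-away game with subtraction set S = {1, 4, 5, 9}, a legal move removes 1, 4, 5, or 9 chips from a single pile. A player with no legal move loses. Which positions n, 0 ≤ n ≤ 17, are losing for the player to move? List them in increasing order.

n :  0  1  2  3  4  5  6  7  8  9 10 11 12 13 14 15 16 17
G :  0  1  0  1  2  3  2  3  0  1  0  1  2  3  2  3  0  1
P-positions are exactly the n with G(n) = 0.

0, 2, 8, 10, 16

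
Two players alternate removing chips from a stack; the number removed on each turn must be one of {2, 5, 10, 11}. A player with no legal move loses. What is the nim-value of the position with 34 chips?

G(0) = 0
G(1) = mex{} = 0
G(2) = mex{0} = 1
G(3) = mex{0} = 1
G(4) = mex{1} = 0
G(5) = mex{1,0} = 2
G(6) = mex{0,0} = 1
G(7) = mex{2,1} = 0
G(8) = mex{1,1} = 0
G(9) = mex{0,0} = 1
G(10) = mex{0,2,0} = 1
G(11) = mex{1,1,0,0} = 2
G(12) = mex{1,0,1,0} = 2
G(13) = mex{2,0,1,1} = 3
G(14) = mex{2,1,0,1} = 3
G(15) = mex{3,1,2,0} = 4
G(16) = mex{3,2,1,2} = 0
G(17) = mex{4,2,0,1} = 3
G(18) = mex{0,3,0,0} = 1
G(19) = mex{3,3,1,0} = 2
G(20) = mex{1,4,1,1} = 0
G(21) = mex{2,0,2,1} = 3
G(22) = mex{0,3,2,2} = 1
G(23) = mex{3,1,3,2} = 0
G(24) = mex{1,2,3,3} = 0
G(25) = mex{0,0,4,3} = 1
G(26) = mex{0,3,0,4} = 1
G(27) = mex{1,1,3,0} = 2
G(28) = mex{1,0,1,3} = 2
G(29) = mex{2,0,2,1} = 3
G(30) = mex{2,1,0,2} = 3
G(31) = mex{3,1,3,0} = 2
G(32) = mex{3,2,1,3} = 0
G(33) = mex{2,2,0,1} = 3
G(34) = mex{0,3,0,0} = 1

1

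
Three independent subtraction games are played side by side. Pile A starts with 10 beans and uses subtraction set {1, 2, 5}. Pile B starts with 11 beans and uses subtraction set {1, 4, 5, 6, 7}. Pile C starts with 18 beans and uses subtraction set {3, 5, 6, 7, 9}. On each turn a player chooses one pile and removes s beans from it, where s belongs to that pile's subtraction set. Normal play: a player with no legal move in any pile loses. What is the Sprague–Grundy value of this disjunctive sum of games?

Pile A, S = {1, 2, 5}:
G(0) = 0
G(1) = mex{0} = 1
G(2) = mex{1,0} = 2
G(3) = mex{2,1} = 0
G(4) = mex{0,2} = 1
G(5) = mex{1,0,0} = 2
G(6) = mex{2,1,1} = 0
G(7) = mex{0,2,2} = 1
G(8) = mex{1,0,0} = 2
G(9) = mex{2,1,1} = 0
G(10) = mex{0,2,2} = 1
G_A(10) = 1.
Pile B, S = {1, 4, 5, 6, 7}:
G(0) = 0
G(1) = mex{0} = 1
G(2) = mex{1} = 0
G(3) = mex{0} = 1
G(4) = mex{1,0} = 2
G(5) = mex{2,1,0} = 3
G(6) = mex{3,0,1,0} = 2
G(7) = mex{2,1,0,1,0} = 3
G(8) = mex{3,2,1,0,1} = 4
G(9) = mex{4,3,2,1,0} = 5
G(10) = mex{5,2,3,2,1} = 0
G(11) = mex{0,3,2,3,2} = 1
G_B(11) = 1.
Pile C, S = {3, 5, 6, 7, 9}:
G(0) = 0
G(1) = mex{} = 0
G(2) = mex{} = 0
G(3) = mex{0} = 1
G(4) = mex{0} = 1
G(5) = mex{0,0} = 1
G(6) = mex{1,0,0} = 2
G(7) = mex{1,0,0,0} = 2
G(8) = mex{1,1,0,0} = 2
G(9) = mex{2,1,1,0,0} = 3
G(10) = mex{2,1,1,1,0} = 3
G(11) = mex{2,2,1,1,0} = 3
G(12) = mex{3,2,2,1,1} = 0
G(13) = mex{3,2,2,2,1} = 0
G(14) = mex{3,3,2,2,1} = 0
G(15) = mex{0,3,3,2,2} = 1
G(16) = mex{0,3,3,3,2} = 1
G(17) = mex{0,0,3,3,2} = 1
G(18) = mex{1,0,0,3,3} = 2
G_C(18) = 2.
Combined Grundy value = 1 ⊕ 1 ⊕ 2 = 2.

2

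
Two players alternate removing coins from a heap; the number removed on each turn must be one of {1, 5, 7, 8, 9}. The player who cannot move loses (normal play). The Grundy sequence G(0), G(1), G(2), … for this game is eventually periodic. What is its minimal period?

n :  0  1  2  3  4  5  6  7  8  9 10 11 12 13 14 15 16 17 18 19 20 21 22 23 24 25 26 27 28 29 30 31 32 33
G :  0  1  0  1  0  1  0  1  2  3  2  3  2  3  2  3  0  1  0  1  0  1  0  1  2  3  2  3  2  3  2  3  0  1
G(n+16) = G(n) holds for n = 0,…,8 (a full window of length max(S) = 9), so the sequence is purely periodic with period 16.

16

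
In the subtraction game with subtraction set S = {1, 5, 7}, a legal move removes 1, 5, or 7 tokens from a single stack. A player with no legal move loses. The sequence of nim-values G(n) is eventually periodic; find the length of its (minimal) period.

G(0) = 0
G(1) = mex{0} = 1
G(2) = mex{1} = 0
G(3) = mex{0} = 1
G(4) = mex{1} = 0
G(5) = mex{0,0} = 1
G(6) = mex{1,1} = 0
G(7) = mex{0,0,0} = 1
G(8) = mex{1,1,1} = 0
G(9) = mex{0,0,0} = 1
G(10) = mex{1,1,1} = 0
G(11) = mex{0,0,0} = 1
G(12) = mex{1,1,1} = 0
G(13) = mex{0,0,0} = 1
G(14) = mex{1,1,1} = 0
G(n+2) = G(n) holds for n = 0,…,6 (a full window of length max(S) = 7), so the sequence is purely periodic with period 2.

2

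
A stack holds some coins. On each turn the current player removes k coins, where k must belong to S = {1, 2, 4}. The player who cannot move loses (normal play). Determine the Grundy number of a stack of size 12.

0

n :  0  1  2  3  4  5  6  7  8  9 10 11 12
G :  0  1  2  0  1  2  0  1  2  0  1  2  0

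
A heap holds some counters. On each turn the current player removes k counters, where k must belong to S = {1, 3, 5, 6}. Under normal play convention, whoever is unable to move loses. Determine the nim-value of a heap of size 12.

1

n :  0  1  2  3  4  5  6  7  8  9 10 11 12
G :  0  1  0  1  0  1  2  3  2  3  2  0  1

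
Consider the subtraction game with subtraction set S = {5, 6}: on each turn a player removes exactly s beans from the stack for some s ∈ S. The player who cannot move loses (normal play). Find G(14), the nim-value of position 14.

n :  0  1  2  3  4  5  6  7  8  9 10 11 12 13 14
G :  0  0  0  0  0  1  1  1  1  1  2  0  0  0  0

0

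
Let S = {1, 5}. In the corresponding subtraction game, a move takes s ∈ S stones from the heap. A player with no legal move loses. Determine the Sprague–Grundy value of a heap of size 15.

n :  0  1  2  3  4  5  6  7  8  9 10 11 12 13 14 15
G :  0  1  0  1  0  1  0  1  0  1  0  1  0  1  0  1

1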